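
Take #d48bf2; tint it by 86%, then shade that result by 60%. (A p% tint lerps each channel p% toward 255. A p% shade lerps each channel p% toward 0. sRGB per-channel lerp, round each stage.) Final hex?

#d48bf2 is rgb(212, 139, 242).
Lerp each channel 86% toward 255:
  R: 212 + 36.98 = 248.98 → 249
  G: 139 + 0.86×(255−139) = 139 + 99.76 = 238.76 → 239
  B: 242 + 0.86×(255−242) = 242 + 11.18 = 253.18 → 253
After the tint: rgb(249, 239, 253) = #f9effd.
Per channel, c → c + 0.6(0 − c):
  R: 249 + 0.6×(0−249) = 249 − 149.4 = 99.6 → 100
  G: 239 − 143.4 = 95.6 → 96
  B: 253 + 0.6×(0−253) = 253 − 151.8 = 101.2 → 101
rgb(100, 96, 101) = #646065.

#646065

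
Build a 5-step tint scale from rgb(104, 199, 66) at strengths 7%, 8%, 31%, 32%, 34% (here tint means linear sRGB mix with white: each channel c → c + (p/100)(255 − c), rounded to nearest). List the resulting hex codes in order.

#73CB4F, #74CB51, #97D87D, #98D97E, #9BDA82

7%: (104 + 10.57 = 114.57→115, 199 + 3.92 = 202.92→203, 66 + 13.23 = 79.23→79) → #73CB4F
8%: (104 + 12.08 = 116.08→116, 199 + 4.48 = 203.48→203, 66 + 15.12 = 81.12→81) → #74CB51
31%: (104 + 46.81 = 150.81→151, 199 + 17.36 = 216.36→216, 66 + 58.59 = 124.59→125) → #97D87D
32%: (104 + 48.32 = 152.32→152, 199 + 17.92 = 216.92→217, 66 + 60.48 = 126.48→126) → #98D97E
34%: (104 + 51.34 = 155.34→155, 199 + 19.04 = 218.04→218, 66 + 64.26 = 130.26→130) → #9BDA82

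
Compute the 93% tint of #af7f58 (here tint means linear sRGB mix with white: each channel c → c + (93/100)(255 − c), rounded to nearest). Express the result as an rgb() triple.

rgb(249, 246, 243)

#af7f58 is rgb(175, 127, 88).
Lerp each channel 93% toward 255:
  R: 175 + 0.93×(255−175) = 175 + 74.4 = 249.4 → 249
  G: 127 + 0.93×(255−127) = 127 + 119.04 = 246.04 → 246
  B: 88 + 0.93×(255−88) = 88 + 155.31 = 243.31 → 243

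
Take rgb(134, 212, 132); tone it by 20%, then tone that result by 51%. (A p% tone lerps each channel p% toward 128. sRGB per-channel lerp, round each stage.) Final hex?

#82A181

A 20% tone moves each channel 20% toward 128:
  R: 134 − 1.2 = 132.8 → 133
  G: 212 − 16.8 = 195.2 → 195
  B: 132 − 0.8 = 131.2 → 131
After the tone: rgb(133, 195, 131) = #85C383.
A 51% tone moves each channel 51% toward 128:
  R: 133 + 0.51×(128−133) = 133 − 2.55 = 130.45 → 130
  G: 195 − 34.17 = 160.83 → 161
  B: 131 − 1.53 = 129.47 → 129
rgb(130, 161, 129) = #82A181.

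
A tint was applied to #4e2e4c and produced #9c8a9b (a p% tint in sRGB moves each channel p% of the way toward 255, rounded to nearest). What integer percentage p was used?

44%

#4e2e4c is rgb(78, 46, 76); #9c8a9b is rgb(156, 138, 155).
On the G channel (widest range): 138 ≈ 46 + (p/100)(255 − 46), so p ≈ 100×(138 − 46)/(255 − 46) = 9200/209 = 44.02.
p = 44 reproduces all three channels after rounding.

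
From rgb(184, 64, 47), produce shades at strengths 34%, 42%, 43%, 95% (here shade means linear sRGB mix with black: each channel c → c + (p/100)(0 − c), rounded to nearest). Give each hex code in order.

34%: (184 − 62.56 = 121.44→121, 64 − 21.76 = 42.24→42, 47 − 15.98 = 31.02→31) → #792A1F
42%: (184 − 77.28 = 106.72→107, 64 − 26.88 = 37.12→37, 47 − 19.74 = 27.26→27) → #6B251B
43%: (184 − 79.12 = 104.88→105, 64 − 27.52 = 36.48→36, 47 − 20.21 = 26.79→27) → #69241B
95%: (184 − 174.8 = 9.2→9, 64 − 60.8 = 3.2→3, 47 − 44.65 = 2.35→2) → #090302

#792A1F, #6B251B, #69241B, #090302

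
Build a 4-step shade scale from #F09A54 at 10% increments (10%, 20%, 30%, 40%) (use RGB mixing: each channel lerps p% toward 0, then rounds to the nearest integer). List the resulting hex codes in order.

#D88B4C, #C07B43, #A86C3B, #905C32

#F09A54 is rgb(240, 154, 84).
10%: (240 − 24 = 216→216, 154 − 15.4 = 138.6→139, 84 − 8.4 = 75.6→76) → #D88B4C
20%: (240 − 48 = 192→192, 154 − 30.8 = 123.2→123, 84 − 16.8 = 67.2→67) → #C07B43
30%: (240 − 72 = 168→168, 154 − 46.2 = 107.8→108, 84 − 25.2 = 58.8→59) → #A86C3B
40%: (240 − 96 = 144→144, 154 − 61.6 = 92.4→92, 84 − 33.6 = 50.4→50) → #905C32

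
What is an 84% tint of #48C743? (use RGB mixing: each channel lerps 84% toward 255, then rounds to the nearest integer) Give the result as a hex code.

#E2F6E1

#48C743 is rgb(72, 199, 67).
Lerp each channel 84% toward 255:
  R: 72 + 153.72 = 225.72 → 226
  G: 199 + 0.84×(255−199) = 199 + 47.04 = 246.04 → 246
  B: 67 + 157.92 = 224.92 → 225
rgb(226, 246, 225) = #E2F6E1.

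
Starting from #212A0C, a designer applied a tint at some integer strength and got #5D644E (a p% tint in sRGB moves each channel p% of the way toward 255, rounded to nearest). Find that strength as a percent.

#212A0C is rgb(33, 42, 12); #5D644E is rgb(93, 100, 78).
On the B channel (widest range): 78 ≈ 12 + (p/100)(255 − 12), so p ≈ 100×(78 − 12)/(255 − 12) = 6600/243 = 27.16.
p = 27 reproduces all three channels after rounding.

27%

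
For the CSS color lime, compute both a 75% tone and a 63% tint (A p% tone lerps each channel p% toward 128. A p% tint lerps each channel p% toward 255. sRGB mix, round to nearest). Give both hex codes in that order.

CSS lime is rgb(0, 255, 0).
75% tone:
  R: 0 + 0.75×(128−0) = 0 + 96 = 96 → 96
  G: 255 − 95.25 = 159.75 → 160
  B: 0 + 96 = 96 → 96
  → #60A060
63% tint:
  R: 0 + 0.63×(255−0) = 0 + 160.65 = 160.65 → 161
  G: 255 + 0 = 255 → 255
  B: 0 + 0.63×(255−0) = 0 + 160.65 = 160.65 → 161
  → #A1FFA1

#60A060, #A1FFA1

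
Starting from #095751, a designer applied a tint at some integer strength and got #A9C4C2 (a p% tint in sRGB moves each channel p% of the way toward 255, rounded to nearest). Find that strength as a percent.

#095751 is rgb(9, 87, 81); #A9C4C2 is rgb(169, 196, 194).
On the R channel (widest range): 169 ≈ 9 + (p/100)(255 − 9), so p ≈ 100×(169 − 9)/(255 − 9) = 16000/246 = 65.04.
p = 65 reproduces all three channels after rounding.

65%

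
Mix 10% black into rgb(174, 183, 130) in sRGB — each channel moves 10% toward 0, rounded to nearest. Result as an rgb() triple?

Per channel, c → c + 0.1(0 − c):
  R: 174 − 17.4 = 156.6 → 157
  G: 183 + 0.1×(0−183) = 183 − 18.3 = 164.7 → 165
  B: 130 − 13 = 117 → 117

rgb(157, 165, 117)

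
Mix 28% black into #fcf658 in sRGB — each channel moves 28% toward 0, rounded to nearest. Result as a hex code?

#fcf658 is rgb(252, 246, 88).
Per channel, c → c + 0.28(0 − c):
  R: 252 − 70.56 = 181.44 → 181
  G: 246 + 0.28×(0−246) = 246 − 68.88 = 177.12 → 177
  B: 88 + 0.28×(0−88) = 88 − 24.64 = 63.36 → 63
rgb(181, 177, 63) = #b5b13f.

#b5b13f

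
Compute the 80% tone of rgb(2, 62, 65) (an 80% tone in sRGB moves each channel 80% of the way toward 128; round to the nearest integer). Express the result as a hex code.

Lerp each channel 80% toward 128:
  R: 2 + 0.8×(128−2) = 2 + 100.8 = 102.8 → 103
  G: 62 + 0.8×(128−62) = 62 + 52.8 = 114.8 → 115
  B: 65 + 50.4 = 115.4 → 115
rgb(103, 115, 115) = #677373.

#677373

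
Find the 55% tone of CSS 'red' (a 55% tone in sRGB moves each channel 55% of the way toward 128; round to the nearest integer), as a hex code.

#b94646

CSS red is rgb(255, 0, 0).
Lerp each channel 55% toward 128:
  R: 255 − 69.85 = 185.15 → 185
  G: 0 + 0.55×(128−0) = 0 + 70.4 = 70.4 → 70
  B: 0 + 0.55×(128−0) = 0 + 70.4 = 70.4 → 70
rgb(185, 70, 70) = #b94646.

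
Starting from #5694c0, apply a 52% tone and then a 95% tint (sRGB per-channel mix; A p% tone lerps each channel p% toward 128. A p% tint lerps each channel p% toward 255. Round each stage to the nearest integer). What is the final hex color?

#f8f9fa

#5694c0 is rgb(86, 148, 192).
A 52% tone moves each channel 52% toward 128:
  R: 86 + 21.84 = 107.84 → 108
  G: 148 + 0.52×(128−148) = 148 − 10.4 = 137.6 → 138
  B: 192 + 0.52×(128−192) = 192 − 33.28 = 158.72 → 159
After the tone: rgb(108, 138, 159) = #6c8a9f.
Per channel, c → c + 0.95(255 − c):
  R: 108 + 139.65 = 247.65 → 248
  G: 138 + 0.95×(255−138) = 138 + 111.15 = 249.15 → 249
  B: 159 + 91.2 = 250.2 → 250
rgb(248, 249, 250) = #f8f9fa.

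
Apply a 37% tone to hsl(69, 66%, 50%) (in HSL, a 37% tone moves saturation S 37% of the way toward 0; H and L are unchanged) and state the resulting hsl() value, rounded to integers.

hsl(69, 42%, 50%)

S moves 37% from 66 toward 0: 66 − 24.42 = 41.58 → 42.
H and L are unchanged.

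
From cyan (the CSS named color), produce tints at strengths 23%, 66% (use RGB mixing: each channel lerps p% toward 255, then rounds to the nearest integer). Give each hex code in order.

CSS cyan is rgb(0, 255, 255).
23%: (0 + 58.65 = 58.65→59, 255→255, 255→255) → #3BFFFF
66%: (0 + 168.3 = 168.3→168, 255→255, 255→255) → #A8FFFF

#3BFFFF, #A8FFFF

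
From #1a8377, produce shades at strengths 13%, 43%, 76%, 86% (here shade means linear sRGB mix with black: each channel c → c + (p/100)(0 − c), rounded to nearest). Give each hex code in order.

#1a8377 is rgb(26, 131, 119).
13%: (26 − 3.38 = 22.62→23, 131 − 17.03 = 113.97→114, 119 − 15.47 = 103.53→104) → #177268
43%: (26 − 11.18 = 14.82→15, 131 − 56.33 = 74.67→75, 119 − 51.17 = 67.83→68) → #0f4b44
76%: (26 − 19.76 = 6.24→6, 131 − 99.56 = 31.44→31, 119 − 90.44 = 28.56→29) → #061f1d
86%: (26 − 22.36 = 3.64→4, 131 − 112.66 = 18.34→18, 119 − 102.34 = 16.66→17) → #041211

#177268, #0f4b44, #061f1d, #041211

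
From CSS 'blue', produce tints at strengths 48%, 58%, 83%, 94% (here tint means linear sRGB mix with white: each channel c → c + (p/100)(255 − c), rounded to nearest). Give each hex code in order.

#7A7AFF, #9494FF, #D4D4FF, #F0F0FF

CSS blue is rgb(0, 0, 255).
48%: (0 + 122.4 = 122.4→122, 0 + 122.4 = 122.4→122, 255→255) → #7A7AFF
58%: (0 + 147.9 = 147.9→148, 0 + 147.9 = 147.9→148, 255→255) → #9494FF
83%: (0 + 211.65 = 211.65→212, 0 + 211.65 = 211.65→212, 255→255) → #D4D4FF
94%: (0 + 239.7 = 239.7→240, 0 + 239.7 = 239.7→240, 255→255) → #F0F0FF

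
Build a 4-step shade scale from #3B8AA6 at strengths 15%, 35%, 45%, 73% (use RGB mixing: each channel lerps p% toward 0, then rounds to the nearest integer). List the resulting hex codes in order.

#32758D, #265A6C, #204C5B, #10252D

#3B8AA6 is rgb(59, 138, 166).
15%: (59 − 8.85 = 50.15→50, 138 − 20.7 = 117.3→117, 166 − 24.9 = 141.1→141) → #32758D
35%: (59 − 20.65 = 38.35→38, 138 − 48.3 = 89.7→90, 166 − 58.1 = 107.9→108) → #265A6C
45%: (59 − 26.55 = 32.45→32, 138 − 62.1 = 75.9→76, 166 − 74.7 = 91.3→91) → #204C5B
73%: (59 − 43.07 = 15.93→16, 138 − 100.74 = 37.26→37, 166 − 121.18 = 44.82→45) → #10252D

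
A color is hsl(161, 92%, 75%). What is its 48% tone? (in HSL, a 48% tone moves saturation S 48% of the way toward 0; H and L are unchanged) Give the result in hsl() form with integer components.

hsl(161, 48%, 75%)

S moves 48% from 92 toward 0: 92 − 44.16 = 47.84 → 48.
H and L are unchanged.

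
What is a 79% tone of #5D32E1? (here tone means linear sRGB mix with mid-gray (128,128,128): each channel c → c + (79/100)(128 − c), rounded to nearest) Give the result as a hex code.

#797094

#5D32E1 is rgb(93, 50, 225).
Lerp each channel 79% toward 128:
  R: 93 + 0.79×(128−93) = 93 + 27.65 = 120.65 → 121
  G: 50 + 61.62 = 111.62 → 112
  B: 225 − 76.63 = 148.37 → 148
rgb(121, 112, 148) = #797094.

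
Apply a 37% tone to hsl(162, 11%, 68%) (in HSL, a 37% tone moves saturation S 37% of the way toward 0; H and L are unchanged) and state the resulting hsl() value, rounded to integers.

S moves 37% from 11 toward 0: 11 − 4.07 = 6.93 → 7.
H and L are unchanged.

hsl(162, 7%, 68%)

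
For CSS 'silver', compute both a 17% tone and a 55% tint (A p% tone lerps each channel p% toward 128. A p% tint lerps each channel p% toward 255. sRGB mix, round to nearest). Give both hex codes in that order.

CSS silver is rgb(192, 192, 192).
17% tone:
  R: 192 + 0.17×(128−192) = 192 − 10.88 = 181.12 → 181
  G: 192 − 10.88 = 181.12 → 181
  B: 192 − 10.88 = 181.12 → 181
  → #B5B5B5
55% tint:
  R: 192 + 0.55×(255−192) = 192 + 34.65 = 226.65 → 227
  G: 192 + 0.55×(255−192) = 192 + 34.65 = 226.65 → 227
  B: 192 + 34.65 = 226.65 → 227
  → #E3E3E3

#B5B5B5, #E3E3E3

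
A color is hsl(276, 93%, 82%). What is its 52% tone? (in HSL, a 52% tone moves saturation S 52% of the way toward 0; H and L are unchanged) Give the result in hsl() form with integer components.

S moves 52% from 93 toward 0: 93 − 48.36 = 44.64 → 45.
H and L are unchanged.

hsl(276, 45%, 82%)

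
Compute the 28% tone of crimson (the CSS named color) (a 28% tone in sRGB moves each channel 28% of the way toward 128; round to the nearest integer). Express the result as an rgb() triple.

rgb(194, 50, 79)

CSS crimson is rgb(220, 20, 60).
Lerp each channel 28% toward 128:
  R: 220 − 25.76 = 194.24 → 194
  G: 20 + 30.24 = 50.24 → 50
  B: 60 + 0.28×(128−60) = 60 + 19.04 = 79.04 → 79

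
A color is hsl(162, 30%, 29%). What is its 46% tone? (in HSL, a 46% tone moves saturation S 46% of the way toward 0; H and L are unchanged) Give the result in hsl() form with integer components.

S moves 46% from 30 toward 0: 30 − 13.8 = 16.2 → 16.
H and L are unchanged.

hsl(162, 16%, 29%)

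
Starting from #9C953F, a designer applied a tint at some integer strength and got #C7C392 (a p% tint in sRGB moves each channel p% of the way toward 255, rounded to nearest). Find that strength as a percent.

#9C953F is rgb(156, 149, 63); #C7C392 is rgb(199, 195, 146).
On the B channel (widest range): 146 ≈ 63 + (p/100)(255 − 63), so p ≈ 100×(146 − 63)/(255 − 63) = 8300/192 = 43.23.
p = 43 reproduces all three channels after rounding.

43%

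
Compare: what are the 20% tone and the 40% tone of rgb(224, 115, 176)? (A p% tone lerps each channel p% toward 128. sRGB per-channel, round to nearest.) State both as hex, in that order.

#cd76a6, #ba789d

20% tone:
  R: 224 − 19.2 = 204.8 → 205
  G: 115 + 0.2×(128−115) = 115 + 2.6 = 117.6 → 118
  B: 176 − 9.6 = 166.4 → 166
  → #cd76a6
40% tone:
  R: 224 + 0.4×(128−224) = 224 − 38.4 = 185.6 → 186
  G: 115 + 0.4×(128−115) = 115 + 5.2 = 120.2 → 120
  B: 176 + 0.4×(128−176) = 176 − 19.2 = 156.8 → 157
  → #ba789d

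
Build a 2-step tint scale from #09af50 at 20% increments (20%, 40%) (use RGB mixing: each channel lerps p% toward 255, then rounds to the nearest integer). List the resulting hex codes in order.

#09af50 is rgb(9, 175, 80).
20%: (9 + 49.2 = 58.2→58, 175 + 16 = 191→191, 80 + 35 = 115→115) → #3abf73
40%: (9 + 98.4 = 107.4→107, 175 + 32 = 207→207, 80 + 70 = 150→150) → #6bcf96

#3abf73, #6bcf96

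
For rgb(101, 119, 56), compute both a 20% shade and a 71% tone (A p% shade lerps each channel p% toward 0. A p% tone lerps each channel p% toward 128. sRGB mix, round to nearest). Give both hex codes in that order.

#515f2d, #787d6b

20% shade:
  R: 101 + 0.2×(0−101) = 101 − 20.2 = 80.8 → 81
  G: 119 − 23.8 = 95.2 → 95
  B: 56 − 11.2 = 44.8 → 45
  → #515f2d
71% tone:
  R: 101 + 0.71×(128−101) = 101 + 19.17 = 120.17 → 120
  G: 119 + 0.71×(128−119) = 119 + 6.39 = 125.39 → 125
  B: 56 + 51.12 = 107.12 → 107
  → #787d6b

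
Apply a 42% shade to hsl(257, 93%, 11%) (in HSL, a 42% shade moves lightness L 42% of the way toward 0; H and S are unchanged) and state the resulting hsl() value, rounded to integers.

L moves 42% from 11 toward 0: 11 − 4.62 = 6.38 → 6.
H and S are unchanged.

hsl(257, 93%, 6%)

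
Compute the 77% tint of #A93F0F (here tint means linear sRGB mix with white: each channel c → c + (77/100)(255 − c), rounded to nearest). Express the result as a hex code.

#A93F0F is rgb(169, 63, 15).
Per channel, c → c + 0.77(255 − c):
  R: 169 + 66.22 = 235.22 → 235
  G: 63 + 0.77×(255−63) = 63 + 147.84 = 210.84 → 211
  B: 15 + 0.77×(255−15) = 15 + 184.8 = 199.8 → 200
rgb(235, 211, 200) = #EBD3C8.

#EBD3C8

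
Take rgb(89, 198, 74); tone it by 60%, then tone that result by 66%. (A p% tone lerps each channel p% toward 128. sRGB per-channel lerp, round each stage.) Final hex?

#7b8a79

Lerp each channel 60% toward 128:
  R: 89 + 23.4 = 112.4 → 112
  G: 198 − 42 = 156 → 156
  B: 74 + 32.4 = 106.4 → 106
After the tone: rgb(112, 156, 106) = #709c6a.
Per channel, c → c + 0.66(128 − c):
  R: 112 + 0.66×(128−112) = 112 + 10.56 = 122.56 → 123
  G: 156 − 18.48 = 137.52 → 138
  B: 106 + 14.52 = 120.52 → 121
rgb(123, 138, 121) = #7b8a79.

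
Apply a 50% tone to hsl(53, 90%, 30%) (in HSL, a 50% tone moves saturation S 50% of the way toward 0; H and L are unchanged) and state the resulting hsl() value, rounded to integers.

hsl(53, 45%, 30%)

S moves 50% from 90 toward 0: 90 − 45 = 45 → 45.
H and L are unchanged.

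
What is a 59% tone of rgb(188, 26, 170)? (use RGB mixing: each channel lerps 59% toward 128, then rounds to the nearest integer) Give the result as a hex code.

Lerp each channel 59% toward 128:
  R: 188 + 0.59×(128−188) = 188 − 35.4 = 152.6 → 153
  G: 26 + 0.59×(128−26) = 26 + 60.18 = 86.18 → 86
  B: 170 + 0.59×(128−170) = 170 − 24.78 = 145.22 → 145
rgb(153, 86, 145) = #995691.

#995691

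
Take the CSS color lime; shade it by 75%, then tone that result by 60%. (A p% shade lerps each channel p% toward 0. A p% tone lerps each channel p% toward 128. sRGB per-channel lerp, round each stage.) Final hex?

CSS lime is rgb(0, 255, 0).
Lerp each channel 75% toward 0:
  R: 0 + 0 = 0 → 0
  G: 255 − 191.25 = 63.75 → 64
  B: 0 + 0 = 0 → 0
After the shade: rgb(0, 64, 0) = #004000.
A 60% tone moves each channel 60% toward 128:
  R: 0 + 0.6×(128−0) = 0 + 76.8 = 76.8 → 77
  G: 64 + 38.4 = 102.4 → 102
  B: 0 + 76.8 = 76.8 → 77
rgb(77, 102, 77) = #4D664D.

#4D664D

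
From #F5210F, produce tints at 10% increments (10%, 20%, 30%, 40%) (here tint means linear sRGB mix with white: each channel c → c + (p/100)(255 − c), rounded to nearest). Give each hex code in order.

#F63727, #F74D3F, #F86457, #F97A6F

#F5210F is rgb(245, 33, 15).
10%: (245 + 1 = 246→246, 33 + 22.2 = 55.2→55, 15 + 24 = 39→39) → #F63727
20%: (245 + 2 = 247→247, 33 + 44.4 = 77.4→77, 15 + 48 = 63→63) → #F74D3F
30%: (245 + 3 = 248→248, 33 + 66.6 = 99.6→100, 15 + 72 = 87→87) → #F86457
40%: (245 + 4 = 249→249, 33 + 88.8 = 121.8→122, 15 + 96 = 111→111) → #F97A6F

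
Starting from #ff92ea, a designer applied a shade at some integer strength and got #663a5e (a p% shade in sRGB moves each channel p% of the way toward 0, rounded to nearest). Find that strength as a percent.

#ff92ea is rgb(255, 146, 234); #663a5e is rgb(102, 58, 94).
On the R channel (widest range): 102 ≈ 255 + (p/100)(0 − 255), so p ≈ 100×(102 − 255)/(0 − 255) = -15300/-255 = 60.00.
p = 60 reproduces all three channels after rounding.

60%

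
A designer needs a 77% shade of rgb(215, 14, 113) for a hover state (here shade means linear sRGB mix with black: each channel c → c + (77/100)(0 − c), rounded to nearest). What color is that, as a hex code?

#31031a

A 77% shade moves each channel 77% toward 0:
  R: 215 + 0.77×(0−215) = 215 − 165.55 = 49.45 → 49
  G: 14 + 0.77×(0−14) = 14 − 10.78 = 3.22 → 3
  B: 113 − 87.01 = 25.99 → 26
rgb(49, 3, 26) = #31031a.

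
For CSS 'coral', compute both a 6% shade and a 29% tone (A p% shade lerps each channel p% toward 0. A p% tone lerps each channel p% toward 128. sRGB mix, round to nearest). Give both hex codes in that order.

CSS coral is rgb(255, 127, 80).
6% shade:
  R: 255 + 0.06×(0−255) = 255 − 15.3 = 239.7 → 240
  G: 127 − 7.62 = 119.38 → 119
  B: 80 + 0.06×(0−80) = 80 − 4.8 = 75.2 → 75
  → #f0774b
29% tone:
  R: 255 + 0.29×(128−255) = 255 − 36.83 = 218.17 → 218
  G: 127 + 0.29×(128−127) = 127 + 0.29 = 127.29 → 127
  B: 80 + 0.29×(128−80) = 80 + 13.92 = 93.92 → 94
  → #da7f5e

#f0774b, #da7f5e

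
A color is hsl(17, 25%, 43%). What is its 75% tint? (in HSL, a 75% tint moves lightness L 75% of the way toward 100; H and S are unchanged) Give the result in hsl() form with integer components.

L moves 75% from 43 toward 100: 43 + 42.75 = 85.75 → 86.
H and S are unchanged.

hsl(17, 25%, 86%)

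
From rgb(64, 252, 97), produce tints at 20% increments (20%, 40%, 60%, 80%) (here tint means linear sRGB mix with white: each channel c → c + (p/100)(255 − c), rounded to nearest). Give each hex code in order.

#66FD81, #8CFDA0, #B3FEC0, #D9FEDF

20%: (64 + 38.2 = 102.2→102, 252 + 0.6 = 252.6→253, 97 + 31.6 = 128.6→129) → #66FD81
40%: (64 + 76.4 = 140.4→140, 252 + 1.2 = 253.2→253, 97 + 63.2 = 160.2→160) → #8CFDA0
60%: (64 + 114.6 = 178.6→179, 252 + 1.8 = 253.8→254, 97 + 94.8 = 191.8→192) → #B3FEC0
80%: (64 + 152.8 = 216.8→217, 252 + 2.4 = 254.4→254, 97 + 126.4 = 223.4→223) → #D9FEDF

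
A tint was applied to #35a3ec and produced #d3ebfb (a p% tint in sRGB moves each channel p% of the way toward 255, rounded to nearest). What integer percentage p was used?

78%

#35a3ec is rgb(53, 163, 236); #d3ebfb is rgb(211, 235, 251).
On the R channel (widest range): 211 ≈ 53 + (p/100)(255 − 53), so p ≈ 100×(211 − 53)/(255 − 53) = 15800/202 = 78.22.
p = 78 reproduces all three channels after rounding.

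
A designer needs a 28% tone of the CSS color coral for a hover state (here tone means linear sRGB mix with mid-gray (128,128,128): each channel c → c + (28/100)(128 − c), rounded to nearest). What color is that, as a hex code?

#db7f5d

CSS coral is rgb(255, 127, 80).
Lerp each channel 28% toward 128:
  R: 255 + 0.28×(128−255) = 255 − 35.56 = 219.44 → 219
  G: 127 + 0.28×(128−127) = 127 + 0.28 = 127.28 → 127
  B: 80 + 0.28×(128−80) = 80 + 13.44 = 93.44 → 93
rgb(219, 127, 93) = #db7f5d.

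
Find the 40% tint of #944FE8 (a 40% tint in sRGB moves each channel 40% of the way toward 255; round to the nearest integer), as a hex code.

#944FE8 is rgb(148, 79, 232).
Lerp each channel 40% toward 255:
  R: 148 + 0.4×(255−148) = 148 + 42.8 = 190.8 → 191
  G: 79 + 0.4×(255−79) = 79 + 70.4 = 149.4 → 149
  B: 232 + 9.2 = 241.2 → 241
rgb(191, 149, 241) = #BF95F1.

#BF95F1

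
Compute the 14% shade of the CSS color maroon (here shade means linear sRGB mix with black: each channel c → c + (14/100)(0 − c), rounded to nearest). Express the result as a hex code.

CSS maroon is rgb(128, 0, 0).
Lerp each channel 14% toward 0:
  R: 128 − 17.92 = 110.08 → 110
  G: 0 + 0 = 0 → 0
  B: 0 + 0 = 0 → 0
rgb(110, 0, 0) = #6e0000.

#6e0000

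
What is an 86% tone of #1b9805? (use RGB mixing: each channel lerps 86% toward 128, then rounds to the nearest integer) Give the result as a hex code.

#72836f

#1b9805 is rgb(27, 152, 5).
Lerp each channel 86% toward 128:
  R: 27 + 0.86×(128−27) = 27 + 86.86 = 113.86 → 114
  G: 152 + 0.86×(128−152) = 152 − 20.64 = 131.36 → 131
  B: 5 + 0.86×(128−5) = 5 + 105.78 = 110.78 → 111
rgb(114, 131, 111) = #72836f.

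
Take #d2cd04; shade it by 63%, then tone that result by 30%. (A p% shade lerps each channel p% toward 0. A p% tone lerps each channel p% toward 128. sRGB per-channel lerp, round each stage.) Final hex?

#d2cd04 is rgb(210, 205, 4).
A 63% shade moves each channel 63% toward 0:
  R: 210 − 132.3 = 77.7 → 78
  G: 205 + 0.63×(0−205) = 205 − 129.15 = 75.85 → 76
  B: 4 + 0.63×(0−4) = 4 − 2.52 = 1.48 → 1
After the shade: rgb(78, 76, 1) = #4e4c01.
Lerp each channel 30% toward 128:
  R: 78 + 15 = 93 → 93
  G: 76 + 15.6 = 91.6 → 92
  B: 1 + 0.3×(128−1) = 1 + 38.1 = 39.1 → 39
rgb(93, 92, 39) = #5d5c27.

#5d5c27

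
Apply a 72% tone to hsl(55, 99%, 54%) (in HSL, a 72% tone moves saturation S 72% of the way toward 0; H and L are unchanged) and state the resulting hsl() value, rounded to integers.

hsl(55, 28%, 54%)

S moves 72% from 99 toward 0: 99 − 71.28 = 27.72 → 28.
H and L are unchanged.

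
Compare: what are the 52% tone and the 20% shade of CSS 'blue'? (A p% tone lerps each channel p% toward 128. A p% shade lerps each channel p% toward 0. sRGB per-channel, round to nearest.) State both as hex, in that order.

CSS blue is rgb(0, 0, 255).
52% tone:
  R: 0 + 0.52×(128−0) = 0 + 66.56 = 66.56 → 67
  G: 0 + 66.56 = 66.56 → 67
  B: 255 − 66.04 = 188.96 → 189
  → #4343BD
20% shade:
  R: 0 + 0 = 0 → 0
  G: 0 + 0 = 0 → 0
  B: 255 − 51 = 204 → 204
  → #0000CC

#4343BD, #0000CC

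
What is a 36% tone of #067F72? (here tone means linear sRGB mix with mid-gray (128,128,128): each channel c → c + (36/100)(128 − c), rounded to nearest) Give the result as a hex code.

#327F77

#067F72 is rgb(6, 127, 114).
Per channel, c → c + 0.36(128 − c):
  R: 6 + 43.92 = 49.92 → 50
  G: 127 + 0.36×(128−127) = 127 + 0.36 = 127.36 → 127
  B: 114 + 5.04 = 119.04 → 119
rgb(50, 127, 119) = #327F77.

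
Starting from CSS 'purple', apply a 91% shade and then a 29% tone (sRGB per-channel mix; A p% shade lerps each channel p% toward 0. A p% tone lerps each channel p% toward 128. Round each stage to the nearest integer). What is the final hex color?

CSS purple is rgb(128, 0, 128).
Lerp each channel 91% toward 0:
  R: 128 + 0.91×(0−128) = 128 − 116.48 = 11.52 → 12
  G: 0 + 0 = 0 → 0
  B: 128 − 116.48 = 11.52 → 12
After the shade: rgb(12, 0, 12) = #0C000C.
Per channel, c → c + 0.29(128 − c):
  R: 12 + 33.64 = 45.64 → 46
  G: 0 + 37.12 = 37.12 → 37
  B: 12 + 0.29×(128−12) = 12 + 33.64 = 45.64 → 46
rgb(46, 37, 46) = #2E252E.

#2E252E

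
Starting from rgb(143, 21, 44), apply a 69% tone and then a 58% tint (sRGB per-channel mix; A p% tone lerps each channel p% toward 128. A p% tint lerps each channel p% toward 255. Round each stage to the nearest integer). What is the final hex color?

#CCBCBF

Per channel, c → c + 0.69(128 − c):
  R: 143 + 0.69×(128−143) = 143 − 10.35 = 132.65 → 133
  G: 21 + 0.69×(128−21) = 21 + 73.83 = 94.83 → 95
  B: 44 + 57.96 = 101.96 → 102
After the tone: rgb(133, 95, 102) = #855F66.
Per channel, c → c + 0.58(255 − c):
  R: 133 + 0.58×(255−133) = 133 + 70.76 = 203.76 → 204
  G: 95 + 0.58×(255−95) = 95 + 92.8 = 187.8 → 188
  B: 102 + 88.74 = 190.74 → 191
rgb(204, 188, 191) = #CCBCBF.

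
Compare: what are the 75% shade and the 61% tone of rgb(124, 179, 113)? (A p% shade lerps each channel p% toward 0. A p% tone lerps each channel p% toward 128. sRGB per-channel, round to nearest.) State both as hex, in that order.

#1F2D1C, #7E947A

75% shade:
  R: 124 − 93 = 31 → 31
  G: 179 − 134.25 = 44.75 → 45
  B: 113 − 84.75 = 28.25 → 28
  → #1F2D1C
61% tone:
  R: 124 + 0.61×(128−124) = 124 + 2.44 = 126.44 → 126
  G: 179 + 0.61×(128−179) = 179 − 31.11 = 147.89 → 148
  B: 113 + 0.61×(128−113) = 113 + 9.15 = 122.15 → 122
  → #7E947A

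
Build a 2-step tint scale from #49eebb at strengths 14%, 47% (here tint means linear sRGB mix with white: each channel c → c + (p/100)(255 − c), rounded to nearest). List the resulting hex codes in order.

#49eebb is rgb(73, 238, 187).
14%: (73 + 25.48 = 98.48→98, 238 + 2.38 = 240.38→240, 187 + 9.52 = 196.52→197) → #62f0c5
47%: (73 + 85.54 = 158.54→159, 238 + 7.99 = 245.99→246, 187 + 31.96 = 218.96→219) → #9ff6db

#62f0c5, #9ff6db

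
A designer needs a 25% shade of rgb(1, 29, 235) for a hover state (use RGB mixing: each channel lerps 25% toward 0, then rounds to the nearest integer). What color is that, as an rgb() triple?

rgb(1, 22, 176)

A 25% shade moves each channel 25% toward 0:
  R: 1 + 0.25×(0−1) = 1 − 0.25 = 0.75 → 1
  G: 29 − 7.25 = 21.75 → 22
  B: 235 + 0.25×(0−235) = 235 − 58.75 = 176.25 → 176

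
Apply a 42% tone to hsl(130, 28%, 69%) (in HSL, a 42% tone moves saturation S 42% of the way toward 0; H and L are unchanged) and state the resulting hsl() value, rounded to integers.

hsl(130, 16%, 69%)

S moves 42% from 28 toward 0: 28 − 11.76 = 16.24 → 16.
H and L are unchanged.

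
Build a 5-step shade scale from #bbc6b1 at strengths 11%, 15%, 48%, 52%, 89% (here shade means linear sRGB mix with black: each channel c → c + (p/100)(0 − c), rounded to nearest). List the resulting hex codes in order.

#bbc6b1 is rgb(187, 198, 177).
11%: (187 − 20.57 = 166.43→166, 198 − 21.78 = 176.22→176, 177 − 19.47 = 157.53→158) → #a6b09e
15%: (187 − 28.05 = 158.95→159, 198 − 29.7 = 168.3→168, 177 − 26.55 = 150.45→150) → #9fa896
48%: (187 − 89.76 = 97.24→97, 198 − 95.04 = 102.96→103, 177 − 84.96 = 92.04→92) → #61675c
52%: (187 − 97.24 = 89.76→90, 198 − 102.96 = 95.04→95, 177 − 92.04 = 84.96→85) → #5a5f55
89%: (187 − 166.43 = 20.57→21, 198 − 176.22 = 21.78→22, 177 − 157.53 = 19.47→19) → #151613

#a6b09e, #9fa896, #61675c, #5a5f55, #151613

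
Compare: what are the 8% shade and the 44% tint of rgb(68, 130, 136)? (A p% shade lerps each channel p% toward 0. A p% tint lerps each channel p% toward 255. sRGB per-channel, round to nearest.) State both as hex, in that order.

#3f787d, #96b9bc

8% shade:
  R: 68 + 0.08×(0−68) = 68 − 5.44 = 62.56 → 63
  G: 130 − 10.4 = 119.6 → 120
  B: 136 + 0.08×(0−136) = 136 − 10.88 = 125.12 → 125
  → #3f787d
44% tint:
  R: 68 + 0.44×(255−68) = 68 + 82.28 = 150.28 → 150
  G: 130 + 0.44×(255−130) = 130 + 55 = 185 → 185
  B: 136 + 0.44×(255−136) = 136 + 52.36 = 188.36 → 188
  → #96b9bc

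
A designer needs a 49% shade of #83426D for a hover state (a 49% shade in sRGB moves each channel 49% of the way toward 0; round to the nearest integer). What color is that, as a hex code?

#432238

#83426D is rgb(131, 66, 109).
Lerp each channel 49% toward 0:
  R: 131 + 0.49×(0−131) = 131 − 64.19 = 66.81 → 67
  G: 66 − 32.34 = 33.66 → 34
  B: 109 + 0.49×(0−109) = 109 − 53.41 = 55.59 → 56
rgb(67, 34, 56) = #432238.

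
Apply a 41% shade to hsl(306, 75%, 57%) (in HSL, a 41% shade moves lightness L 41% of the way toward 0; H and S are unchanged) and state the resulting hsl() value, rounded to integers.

hsl(306, 75%, 34%)

L moves 41% from 57 toward 0: 57 − 23.37 = 33.63 → 34.
H and S are unchanged.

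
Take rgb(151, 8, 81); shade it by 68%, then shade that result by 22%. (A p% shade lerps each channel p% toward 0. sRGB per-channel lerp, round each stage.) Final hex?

Per channel, c → c + 0.68(0 − c):
  R: 151 − 102.68 = 48.32 → 48
  G: 8 + 0.68×(0−8) = 8 − 5.44 = 2.56 → 3
  B: 81 − 55.08 = 25.92 → 26
After the shade: rgb(48, 3, 26) = #30031A.
Per channel, c → c + 0.22(0 − c):
  R: 48 + 0.22×(0−48) = 48 − 10.56 = 37.44 → 37
  G: 3 + 0.22×(0−3) = 3 − 0.66 = 2.34 → 2
  B: 26 − 5.72 = 20.28 → 20
rgb(37, 2, 20) = #250214.

#250214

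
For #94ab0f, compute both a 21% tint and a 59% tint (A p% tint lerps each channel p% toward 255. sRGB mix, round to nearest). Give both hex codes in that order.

#aabd41, #d3dd9d

#94ab0f is rgb(148, 171, 15).
21% tint:
  R: 148 + 0.21×(255−148) = 148 + 22.47 = 170.47 → 170
  G: 171 + 0.21×(255−171) = 171 + 17.64 = 188.64 → 189
  B: 15 + 50.4 = 65.4 → 65
  → #aabd41
59% tint:
  R: 148 + 0.59×(255−148) = 148 + 63.13 = 211.13 → 211
  G: 171 + 49.56 = 220.56 → 221
  B: 15 + 0.59×(255−15) = 15 + 141.6 = 156.6 → 157
  → #d3dd9d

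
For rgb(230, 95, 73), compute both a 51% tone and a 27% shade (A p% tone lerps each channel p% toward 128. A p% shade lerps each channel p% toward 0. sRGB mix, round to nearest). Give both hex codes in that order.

51% tone:
  R: 230 + 0.51×(128−230) = 230 − 52.02 = 177.98 → 178
  G: 95 + 0.51×(128−95) = 95 + 16.83 = 111.83 → 112
  B: 73 + 28.05 = 101.05 → 101
  → #B27065
27% shade:
  R: 230 + 0.27×(0−230) = 230 − 62.1 = 167.9 → 168
  G: 95 − 25.65 = 69.35 → 69
  B: 73 − 19.71 = 53.29 → 53
  → #A84535

#B27065, #A84535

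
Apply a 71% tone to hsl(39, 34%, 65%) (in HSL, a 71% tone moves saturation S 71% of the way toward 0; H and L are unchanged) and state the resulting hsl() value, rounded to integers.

S moves 71% from 34 toward 0: 34 − 24.14 = 9.86 → 10.
H and L are unchanged.

hsl(39, 10%, 65%)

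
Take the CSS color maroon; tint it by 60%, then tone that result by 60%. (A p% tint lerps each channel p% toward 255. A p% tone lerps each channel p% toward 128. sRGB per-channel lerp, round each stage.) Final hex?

CSS maroon is rgb(128, 0, 0).
Per channel, c → c + 0.6(255 − c):
  R: 128 + 0.6×(255−128) = 128 + 76.2 = 204.2 → 204
  G: 0 + 0.6×(255−0) = 0 + 153 = 153 → 153
  B: 0 + 0.6×(255−0) = 0 + 153 = 153 → 153
After the tint: rgb(204, 153, 153) = #CC9999.
Lerp each channel 60% toward 128:
  R: 204 + 0.6×(128−204) = 204 − 45.6 = 158.4 → 158
  G: 153 − 15 = 138 → 138
  B: 153 − 15 = 138 → 138
rgb(158, 138, 138) = #9E8A8A.

#9E8A8A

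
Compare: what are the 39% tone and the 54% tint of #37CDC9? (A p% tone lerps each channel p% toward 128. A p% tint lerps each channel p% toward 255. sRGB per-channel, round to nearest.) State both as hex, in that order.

#37CDC9 is rgb(55, 205, 201).
39% tone:
  R: 55 + 28.47 = 83.47 → 83
  G: 205 + 0.39×(128−205) = 205 − 30.03 = 174.97 → 175
  B: 201 − 28.47 = 172.53 → 173
  → #53AFAD
54% tint:
  R: 55 + 0.54×(255−55) = 55 + 108 = 163 → 163
  G: 205 + 0.54×(255−205) = 205 + 27 = 232 → 232
  B: 201 + 0.54×(255−201) = 201 + 29.16 = 230.16 → 230
  → #A3E8E6

#53AFAD, #A3E8E6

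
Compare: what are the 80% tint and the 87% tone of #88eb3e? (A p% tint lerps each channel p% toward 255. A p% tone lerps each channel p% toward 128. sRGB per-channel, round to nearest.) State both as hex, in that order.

#e7fbd8, #818e77

#88eb3e is rgb(136, 235, 62).
80% tint:
  R: 136 + 0.8×(255−136) = 136 + 95.2 = 231.2 → 231
  G: 235 + 16 = 251 → 251
  B: 62 + 154.4 = 216.4 → 216
  → #e7fbd8
87% tone:
  R: 136 − 6.96 = 129.04 → 129
  G: 235 + 0.87×(128−235) = 235 − 93.09 = 141.91 → 142
  B: 62 + 57.42 = 119.42 → 119
  → #818e77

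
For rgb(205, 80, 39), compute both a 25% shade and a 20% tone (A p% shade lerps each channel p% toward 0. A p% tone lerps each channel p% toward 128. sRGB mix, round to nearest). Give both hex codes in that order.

#9a3c1d, #be5a39

25% shade:
  R: 205 − 51.25 = 153.75 → 154
  G: 80 − 20 = 60 → 60
  B: 39 − 9.75 = 29.25 → 29
  → #9a3c1d
20% tone:
  R: 205 − 15.4 = 189.6 → 190
  G: 80 + 0.2×(128−80) = 80 + 9.6 = 89.6 → 90
  B: 39 + 0.2×(128−39) = 39 + 17.8 = 56.8 → 57
  → #be5a39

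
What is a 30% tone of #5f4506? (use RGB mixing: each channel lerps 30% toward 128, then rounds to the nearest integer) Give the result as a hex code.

#69572b

#5f4506 is rgb(95, 69, 6).
Per channel, c → c + 0.3(128 − c):
  R: 95 + 0.3×(128−95) = 95 + 9.9 = 104.9 → 105
  G: 69 + 17.7 = 86.7 → 87
  B: 6 + 36.6 = 42.6 → 43
rgb(105, 87, 43) = #69572b.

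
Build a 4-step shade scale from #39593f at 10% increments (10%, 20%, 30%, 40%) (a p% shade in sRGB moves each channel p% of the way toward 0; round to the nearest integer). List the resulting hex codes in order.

#335039, #2e4732, #283e2c, #223526

#39593f is rgb(57, 89, 63).
10%: (57 − 5.7 = 51.3→51, 89 − 8.9 = 80.1→80, 63 − 6.3 = 56.7→57) → #335039
20%: (57 − 11.4 = 45.6→46, 89 − 17.8 = 71.2→71, 63 − 12.6 = 50.4→50) → #2e4732
30%: (57 − 17.1 = 39.9→40, 89 − 26.7 = 62.3→62, 63 − 18.9 = 44.1→44) → #283e2c
40%: (57 − 22.8 = 34.2→34, 89 − 35.6 = 53.4→53, 63 − 25.2 = 37.8→38) → #223526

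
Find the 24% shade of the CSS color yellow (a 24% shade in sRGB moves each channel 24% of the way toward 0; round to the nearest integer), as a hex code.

CSS yellow is rgb(255, 255, 0).
Per channel, c → c + 0.24(0 − c):
  R: 255 − 61.2 = 193.8 → 194
  G: 255 + 0.24×(0−255) = 255 − 61.2 = 193.8 → 194
  B: 0 + 0.24×(0−0) = 0 + 0 = 0 → 0
rgb(194, 194, 0) = #C2C200.

#C2C200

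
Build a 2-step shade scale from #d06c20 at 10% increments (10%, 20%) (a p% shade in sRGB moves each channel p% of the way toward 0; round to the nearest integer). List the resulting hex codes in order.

#d06c20 is rgb(208, 108, 32).
10%: (208 − 20.8 = 187.2→187, 108 − 10.8 = 97.2→97, 32 − 3.2 = 28.8→29) → #bb611d
20%: (208 − 41.6 = 166.4→166, 108 − 21.6 = 86.4→86, 32 − 6.4 = 25.6→26) → #a6561a

#bb611d, #a6561a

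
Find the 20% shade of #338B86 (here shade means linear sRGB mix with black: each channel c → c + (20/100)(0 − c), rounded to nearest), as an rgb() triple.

#338B86 is rgb(51, 139, 134).
Per channel, c → c + 0.2(0 − c):
  R: 51 + 0.2×(0−51) = 51 − 10.2 = 40.8 → 41
  G: 139 + 0.2×(0−139) = 139 − 27.8 = 111.2 → 111
  B: 134 + 0.2×(0−134) = 134 − 26.8 = 107.2 → 107

rgb(41, 111, 107)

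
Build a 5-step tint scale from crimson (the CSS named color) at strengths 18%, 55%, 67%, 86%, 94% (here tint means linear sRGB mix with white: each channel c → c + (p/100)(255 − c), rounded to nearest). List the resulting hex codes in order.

#E23E5F, #EF95A7, #F3B1BF, #FADEE4, #FDF1F3

CSS crimson is rgb(220, 20, 60).
18%: (220 + 6.3 = 226.3→226, 20 + 42.3 = 62.3→62, 60 + 35.1 = 95.1→95) → #E23E5F
55%: (220 + 19.25 = 239.25→239, 20 + 129.25 = 149.25→149, 60 + 107.25 = 167.25→167) → #EF95A7
67%: (220 + 23.45 = 243.45→243, 20 + 157.45 = 177.45→177, 60 + 130.65 = 190.65→191) → #F3B1BF
86%: (220 + 30.1 = 250.1→250, 20 + 202.1 = 222.1→222, 60 + 167.7 = 227.7→228) → #FADEE4
94%: (220 + 32.9 = 252.9→253, 20 + 220.9 = 240.9→241, 60 + 183.3 = 243.3→243) → #FDF1F3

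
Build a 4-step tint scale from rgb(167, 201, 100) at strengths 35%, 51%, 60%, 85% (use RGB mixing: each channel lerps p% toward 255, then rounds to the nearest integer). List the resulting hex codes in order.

35%: (167 + 30.8 = 197.8→198, 201 + 18.9 = 219.9→220, 100 + 54.25 = 154.25→154) → #C6DC9A
51%: (167 + 44.88 = 211.88→212, 201 + 27.54 = 228.54→229, 100 + 79.05 = 179.05→179) → #D4E5B3
60%: (167 + 52.8 = 219.8→220, 201 + 32.4 = 233.4→233, 100 + 93 = 193→193) → #DCE9C1
85%: (167 + 74.8 = 241.8→242, 201 + 45.9 = 246.9→247, 100 + 131.75 = 231.75→232) → #F2F7E8

#C6DC9A, #D4E5B3, #DCE9C1, #F2F7E8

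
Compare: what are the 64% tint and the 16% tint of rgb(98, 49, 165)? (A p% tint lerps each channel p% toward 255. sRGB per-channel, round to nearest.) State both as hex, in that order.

#C6B5DF, #7B52B3

64% tint:
  R: 98 + 0.64×(255−98) = 98 + 100.48 = 198.48 → 198
  G: 49 + 0.64×(255−49) = 49 + 131.84 = 180.84 → 181
  B: 165 + 0.64×(255−165) = 165 + 57.6 = 222.6 → 223
  → #C6B5DF
16% tint:
  R: 98 + 0.16×(255−98) = 98 + 25.12 = 123.12 → 123
  G: 49 + 32.96 = 81.96 → 82
  B: 165 + 0.16×(255−165) = 165 + 14.4 = 179.4 → 179
  → #7B52B3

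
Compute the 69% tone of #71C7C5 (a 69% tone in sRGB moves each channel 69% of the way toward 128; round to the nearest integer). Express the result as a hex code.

#71C7C5 is rgb(113, 199, 197).
Lerp each channel 69% toward 128:
  R: 113 + 10.35 = 123.35 → 123
  G: 199 + 0.69×(128−199) = 199 − 48.99 = 150.01 → 150
  B: 197 + 0.69×(128−197) = 197 − 47.61 = 149.39 → 149
rgb(123, 150, 149) = #7B9695.

#7B9695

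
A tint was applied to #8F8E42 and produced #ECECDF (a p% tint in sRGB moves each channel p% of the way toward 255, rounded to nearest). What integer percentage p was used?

83%

#8F8E42 is rgb(143, 142, 66); #ECECDF is rgb(236, 236, 223).
On the B channel (widest range): 223 ≈ 66 + (p/100)(255 − 66), so p ≈ 100×(223 − 66)/(255 − 66) = 15700/189 = 83.07.
p = 83 reproduces all three channels after rounding.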